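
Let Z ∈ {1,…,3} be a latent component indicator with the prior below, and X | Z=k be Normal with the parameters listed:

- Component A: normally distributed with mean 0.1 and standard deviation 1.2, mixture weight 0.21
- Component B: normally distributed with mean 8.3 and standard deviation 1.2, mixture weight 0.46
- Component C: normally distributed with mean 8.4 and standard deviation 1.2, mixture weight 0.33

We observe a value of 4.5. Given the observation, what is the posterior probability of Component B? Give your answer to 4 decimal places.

0.6128

By Bayes' theorem, P(k | x) = π_k f_k(x) / Σ_j π_j f_j(x).
Normal densities:
  p_A = (1/(1.2·√(2π)))·exp(−(4.5−0.1)²/(2·1.2²)) = 0.332452·exp(-6.72222) = 0.000400226
  p_B = (1/(1.2·√(2π)))·exp(−(4.5−8.3)²/(2·1.2²)) = 0.332452·exp(-5.01389) = 0.00220915
  p_C = (1/(1.2·√(2π)))·exp(−(4.5−8.4)²/(2·1.2²)) = 0.332452·exp(-5.28125) = 0.00169087
Weight by the priors:
  π_A·p_A = 0.21 × 0.000400226 = 8.40474e-05
  π_B·p_B = 0.46 × 0.00220915 = 0.00101621
  π_C·p_C = 0.33 × 0.00169087 = 0.000557988
Marginal: 8.40474e-05 + 0.00101621 + 0.000557988 = 0.00165824
So the posterior for Component B is 0.00101621 / 0.00165824 ≈ 0.6128.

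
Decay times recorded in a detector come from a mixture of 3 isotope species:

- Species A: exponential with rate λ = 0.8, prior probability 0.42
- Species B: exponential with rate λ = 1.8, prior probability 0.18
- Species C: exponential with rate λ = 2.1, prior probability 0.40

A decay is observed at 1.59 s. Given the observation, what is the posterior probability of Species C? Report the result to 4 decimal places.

0.2091

P(component k | x) = P(Z=k)·f_k(x) / marginal(x), where marginal(x) = Σ_j P(Z=j)·f_j(x).
Component likelihoods at x = 1.59 s:
  f_A = 0.224216
  f_B = 0.102878
  f_C = 0.0744921
Multiply by the mixture weights:
  P(Z=A)·f_A = 0.42 × 0.224216 = 0.0941709
  P(Z=B)·f_B = 0.18 × 0.102878 = 0.018518
  P(Z=C)·f_C = 0.40 × 0.0744921 = 0.0297968
Normaliser: 0.0941709 + 0.018518 + 0.0297968 = 0.142486
So the posterior for Species C is 0.0297968 / 0.142486 ≈ 0.2091.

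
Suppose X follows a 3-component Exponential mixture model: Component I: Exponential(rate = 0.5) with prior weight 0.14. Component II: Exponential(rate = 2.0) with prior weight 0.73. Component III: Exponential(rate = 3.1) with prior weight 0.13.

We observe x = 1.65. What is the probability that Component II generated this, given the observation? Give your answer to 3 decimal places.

The responsibility of component k is π_k f_k(x) divided by Σ_j π_j f_j(x).
Exponential densities:
  p_I = 0.5·e^(−0.5·1.65) = 0.5·e^(−0.8250) = 0.219117
  p_II = 2.0·e^(−2.0·1.65) = 2.0·e^(−3.3000) = 0.0737663
  p_III = 3.1·e^(−3.1·1.65) = 3.1·e^(−5.1150) = 0.0186185
Prior × likelihood for each component:
  π_I·p_I = 0.14 × 0.219117 = 0.0306764
  π_II·p_II = 0.73 × 0.0737663 = 0.0538494
  π_III·p_III = 0.13 × 0.0186185 = 0.00242041
Normaliser: 0.0306764 + 0.0538494 + 0.00242041 = 0.0869463
So the posterior for Component II is 0.0538494 / 0.0869463 ≈ 0.619.

0.619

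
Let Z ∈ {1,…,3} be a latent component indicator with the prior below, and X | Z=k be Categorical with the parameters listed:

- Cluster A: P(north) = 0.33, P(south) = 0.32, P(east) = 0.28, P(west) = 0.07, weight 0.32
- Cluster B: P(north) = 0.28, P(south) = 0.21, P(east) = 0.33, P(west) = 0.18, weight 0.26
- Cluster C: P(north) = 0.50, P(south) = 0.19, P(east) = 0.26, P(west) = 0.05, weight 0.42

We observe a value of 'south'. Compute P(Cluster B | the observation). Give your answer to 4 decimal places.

0.2306

The responsibility of component k is π_k f_k(x) divided by Σ_j π_j f_j(x).
Categorical probabilities:
  L_A = P(south | comp) = 0.32
  L_B = P(south | comp) = 0.21
  L_C = P(south | comp) = 0.19
Weight by the priors:
  π_A·L_A = 0.32 × 0.32 = 0.1024
  π_B·L_B = 0.26 × 0.21 = 0.0546
  π_C·L_C = 0.42 × 0.19 = 0.0798
Evidence: 0.1024 + 0.0546 + 0.0798 = 0.2368
So the posterior for Cluster B is 0.0546 / 0.2368 ≈ 0.2306.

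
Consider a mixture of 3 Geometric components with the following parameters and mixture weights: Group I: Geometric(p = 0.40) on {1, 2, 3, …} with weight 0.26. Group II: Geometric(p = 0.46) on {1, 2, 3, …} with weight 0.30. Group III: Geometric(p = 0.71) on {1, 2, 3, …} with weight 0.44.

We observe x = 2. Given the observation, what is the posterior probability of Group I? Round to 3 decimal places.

0.274

P(component k | x) = π_k·f_k(x) / marginal(x), where marginal(x) = Σ_j π_j·f_j(x).
Evaluate each component's likelihood at the observed value:
  L_I = 0.24
  L_II = 0.2484
  L_III = 0.2059
Unnormalised posteriors:
  π_I·L_I = 0.26 × 0.24 = 0.0624
  π_II·L_II = 0.30 × 0.2484 = 0.07452
  π_III·L_III = 0.44 × 0.2059 = 0.090596
Evidence: 0.0624 + 0.07452 + 0.090596 = 0.227516
P(Group I | x) ≈ 0.274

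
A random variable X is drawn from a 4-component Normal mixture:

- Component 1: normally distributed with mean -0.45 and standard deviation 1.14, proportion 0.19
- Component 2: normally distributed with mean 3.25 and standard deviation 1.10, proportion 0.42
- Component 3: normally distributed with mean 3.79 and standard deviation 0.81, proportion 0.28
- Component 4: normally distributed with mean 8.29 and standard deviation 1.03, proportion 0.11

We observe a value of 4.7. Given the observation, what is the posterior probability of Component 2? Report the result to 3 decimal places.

The responsibility of component k is π_k f_k(x) divided by Σ_j π_j f_j(x).
Normal densities:
  p_1 = (1/(1.14·√(2π)))·exp(−(4.7−-0.45)²/(2·1.14²)) = 0.349949·exp(-10.20410) = 1.29545e-05
  p_2 = (1/(1.10·√(2π)))·exp(−(4.7−3.25)²/(2·1.10²)) = 0.362675·exp(-0.86880) = 0.152125
  p_3 = (1/(0.81·√(2π)))·exp(−(4.7−3.79)²/(2·0.81²)) = 0.492521·exp(-0.63108) = 0.26203
  p_4 = (1/(1.03·√(2π)))·exp(−(4.7−8.29)²/(2·1.03²)) = 0.387323·exp(-6.07414) = 0.000891476
Prior × likelihood for each component:
  π_1·p_1 = 0.19 × 1.29545e-05 = 2.46135e-06
  π_2·p_2 = 0.42 × 0.152125 = 0.0638927
  π_3·p_3 = 0.28 × 0.26203 = 0.0733685
  π_4·p_4 = 0.11 × 0.000891476 = 9.80623e-05
Sum: 2.46135e-06 + 0.0638927 + 0.0733685 + 9.80623e-05 = 0.137362
P(Component 2 | x) ≈ 0.465

0.465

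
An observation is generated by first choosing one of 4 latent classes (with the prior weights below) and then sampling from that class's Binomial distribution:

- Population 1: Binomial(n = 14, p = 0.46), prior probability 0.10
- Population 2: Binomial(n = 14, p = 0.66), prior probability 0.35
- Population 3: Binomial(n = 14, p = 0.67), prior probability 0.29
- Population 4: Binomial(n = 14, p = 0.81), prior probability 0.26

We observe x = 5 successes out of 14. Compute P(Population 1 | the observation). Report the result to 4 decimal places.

0.6408

The responsibility of component k is π_k f_k(x) divided by Σ_j π_j f_j(x).
Component likelihoods at x = 5 successes out of 14:
  f_1 = C(14,5)·0.46^5·0.54^9 = 2002·0.0205963·0.00390431 = 0.160989
  f_2 = C(14,5)·0.66^5·0.34^9 = 2002·0.125233·6.0717e-05 = 0.0152228
  f_3 = C(14,5)·0.67^5·0.33^9 = 2002·0.135013·4.64115e-05 = 0.0125448
  f_4 = C(14,5)·0.81^5·0.19^9 = 2002·0.348678·3.22688e-07 = 0.000225254
Unnormalised posteriors:
  π_1·f_1 = 0.10 × 0.160989 = 0.0160989
  π_2·f_2 = 0.35 × 0.0152228 = 0.00532797
  π_3·f_3 = 0.29 × 0.0125448 = 0.00363799
  π_4·f_4 = 0.26 × 0.000225254 = 5.85659e-05
Normaliser: 0.0160989 + 0.00532797 + 0.00363799 + 5.85659e-05 = 0.0251235
Responsibility of Population 1: 0.0160989 / 0.0251235 ≈ 0.6408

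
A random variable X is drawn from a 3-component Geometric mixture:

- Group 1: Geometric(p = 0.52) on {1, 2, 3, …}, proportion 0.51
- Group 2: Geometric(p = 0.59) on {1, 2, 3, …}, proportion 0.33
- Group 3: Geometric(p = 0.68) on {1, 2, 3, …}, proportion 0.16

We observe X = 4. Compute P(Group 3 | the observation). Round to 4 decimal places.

0.0770

P(component k | x) = π_k·f_k(x) / marginal(x), where marginal(x) = Σ_j π_j·f_j(x).
Geometric probabilities:
  p_1 = 0.52·(1−0.52)^3 = 0.52·0.110592 = 0.0575078
  p_2 = 0.59·(1−0.59)^3 = 0.59·0.068921 = 0.0406634
  p_3 = 0.68·(1−0.68)^3 = 0.68·0.032768 = 0.0222822
Unnormalised posteriors:
  π_1·p_1 = 0.51 × 0.0575078 = 0.029329
  π_2·p_2 = 0.33 × 0.0406634 = 0.0134189
  π_3·p_3 = 0.16 × 0.0222822 = 0.00356516
Marginal: 0.029329 + 0.0134189 + 0.00356516 = 0.0463131
P(Group 3 | the observation) = 0.00356516 / 0.0463131 ≈ 0.0770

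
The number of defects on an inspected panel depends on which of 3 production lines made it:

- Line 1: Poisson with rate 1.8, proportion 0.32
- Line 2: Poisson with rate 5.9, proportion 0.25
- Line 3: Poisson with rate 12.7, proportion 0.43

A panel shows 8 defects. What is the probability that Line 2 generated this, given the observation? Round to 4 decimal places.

By Bayes' theorem, P(k | x) = w_k f_k(x) / Σ_j w_j f_j(x).
Poisson probabilities:
  L_1 = e^(−1.8)·1.8^8/8! = 0.000451783
  L_2 = e^(−5.9)·5.9^8/8! = 0.0997604
  L_3 = e^(−12.7)·12.7^8/8! = 0.0512117
Prior × likelihood for each component:
  w_1·L_1 = 0.32 × 0.000451783 = 0.00014457
  w_2·L_2 = 0.25 × 0.0997604 = 0.0249401
  w_3·L_3 = 0.43 × 0.0512117 = 0.022021
Sum: 0.00014457 + 0.0249401 + 0.022021 = 0.0471057
P(Line 2 | x) ≈ 0.5294

0.5294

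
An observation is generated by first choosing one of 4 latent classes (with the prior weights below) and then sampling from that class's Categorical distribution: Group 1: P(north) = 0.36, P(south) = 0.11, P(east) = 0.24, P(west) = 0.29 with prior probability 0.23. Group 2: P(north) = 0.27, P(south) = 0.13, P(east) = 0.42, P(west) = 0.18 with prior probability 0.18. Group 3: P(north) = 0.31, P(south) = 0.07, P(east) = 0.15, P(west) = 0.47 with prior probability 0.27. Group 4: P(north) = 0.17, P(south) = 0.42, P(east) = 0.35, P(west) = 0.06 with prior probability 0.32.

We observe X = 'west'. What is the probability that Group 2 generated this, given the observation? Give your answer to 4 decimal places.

0.1321

Posterior ∝ prior × likelihood, so P(k | x) ∝ w_k f_k(x); normalise over all components.
Evaluate each component's likelihood at the observed value:
  f_1 = P(west | comp) = 0.29
  f_2 = P(west | comp) = 0.18
  f_3 = P(west | comp) = 0.47
  f_4 = P(west | comp) = 0.06
Weight by the priors:
  w_1·f_1 = 0.23 × 0.29 = 0.0667
  w_2·f_2 = 0.18 × 0.18 = 0.0324
  w_3·f_3 = 0.27 × 0.47 = 0.1269
  w_4·f_4 = 0.32 × 0.06 = 0.0192
Sum: 0.0667 + 0.0324 + 0.1269 + 0.0192 = 0.2452
P(Group 2 | x) ≈ 0.1321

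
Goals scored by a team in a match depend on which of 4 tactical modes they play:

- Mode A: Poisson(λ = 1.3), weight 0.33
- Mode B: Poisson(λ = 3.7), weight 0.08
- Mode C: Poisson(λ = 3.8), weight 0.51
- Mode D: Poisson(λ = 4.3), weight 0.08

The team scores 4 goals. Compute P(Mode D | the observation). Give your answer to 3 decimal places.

0.110

Apply Bayes' rule: the posterior for each component is proportional to its prior times its likelihood at x.
Component likelihoods at x = 4 goals:
  f_A = 0.0324324
  f_B = 0.193066
  f_C = 0.194359
  f_D = 0.193284
Unnormalised posteriors:
  π_A·f_A = 0.33 × 0.0324324 = 0.0107027
  π_B·f_B = 0.08 × 0.193066 = 0.0154453
  π_C·f_C = 0.51 × 0.194359 = 0.099123
  π_D·f_D = 0.08 × 0.193284 = 0.0154627
Normaliser: 0.0107027 + 0.0154453 + 0.099123 + 0.0154627 = 0.140734
So the posterior for Mode D is 0.0154627 / 0.140734 ≈ 0.110.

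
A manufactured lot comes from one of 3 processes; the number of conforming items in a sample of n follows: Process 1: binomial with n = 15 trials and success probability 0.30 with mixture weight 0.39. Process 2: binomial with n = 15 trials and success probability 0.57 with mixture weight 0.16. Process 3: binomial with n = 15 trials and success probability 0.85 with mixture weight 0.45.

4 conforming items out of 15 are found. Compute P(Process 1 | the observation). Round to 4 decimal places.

0.9755

By Bayes' theorem, P(k | x) = π_k f_k(x) / Σ_j π_j f_j(x).
Binomial probabilities:
  p_1 = 0.218623
  p_2 = 0.0133901
  p_3 = 6.16328e-07
Multiply by the mixture weights:
  π_1·p_1 = 0.39 × 0.218623 = 0.085263
  π_2·p_2 = 0.16 × 0.0133901 = 0.00214242
  π_3·p_3 = 0.45 × 6.16328e-07 = 2.77348e-07
Sum: 0.085263 + 0.00214242 + 2.77348e-07 = 0.0874057
Responsibility of Process 1: 0.085263 / 0.0874057 ≈ 0.9755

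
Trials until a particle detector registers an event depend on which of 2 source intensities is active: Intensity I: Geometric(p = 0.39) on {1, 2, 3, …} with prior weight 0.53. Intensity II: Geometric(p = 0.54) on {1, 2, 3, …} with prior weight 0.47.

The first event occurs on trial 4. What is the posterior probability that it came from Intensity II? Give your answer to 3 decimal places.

The responsibility of component k is π_k f_k(x) divided by Σ_j π_j f_j(x).
Geometric probabilities:
  L_I = 0.39·(1−0.39)^3 = 0.39·0.226981 = 0.0885226
  L_II = 0.54·(1−0.54)^3 = 0.54·0.097336 = 0.0525614
Prior × likelihood for each component:
  π_I·L_I = 0.53 × 0.0885226 = 0.046917
  π_II·L_II = 0.47 × 0.0525614 = 0.0247039
Denominator: 0.046917 + 0.0247039 = 0.0716208
Responsibility of Intensity II: 0.0247039 / 0.0716208 ≈ 0.345

0.345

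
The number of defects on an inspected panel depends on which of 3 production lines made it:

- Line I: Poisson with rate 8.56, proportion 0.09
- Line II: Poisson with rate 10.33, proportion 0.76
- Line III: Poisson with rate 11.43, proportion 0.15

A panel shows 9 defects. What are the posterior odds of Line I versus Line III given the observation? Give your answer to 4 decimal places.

Since P(k|x) ∝ P(Z=k) f_k(x), the posterior odds are P(Z=i) f_i(x) / (P(Z=j) f_j(x)).
Component likelihoods at x = 9 defects:
  L_I = 0.130299
  L_II = 0.12047
  L_III = 0.0996936
Odds = (0.09/0.15) × (0.130299/0.0996936) = 0.6 × 1.30699 ≈ 0.7842

0.7842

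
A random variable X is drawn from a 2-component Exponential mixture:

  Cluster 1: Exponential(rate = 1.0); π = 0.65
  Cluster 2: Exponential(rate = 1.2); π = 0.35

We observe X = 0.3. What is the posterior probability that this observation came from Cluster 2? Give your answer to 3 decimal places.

0.378

By Bayes' theorem, P(k | x) = w_k f_k(x) / Σ_j w_j f_j(x).
Evaluate each component's likelihood at the observed value:
  p_1 = 1.0·e^(−1.0·0.3) = 1.0·e^(−0.3000) = 0.740818
  p_2 = 1.2·e^(−1.2·0.3) = 1.2·e^(−0.3600) = 0.837212
Unnormalised posteriors:
  w_1·p_1 = 0.65 × 0.740818 = 0.481532
  w_2·p_2 = 0.35 × 0.837212 = 0.293024
Marginal: 0.481532 + 0.293024 = 0.774556
P(Cluster 2 | 0.3) = 0.293024 / 0.774556 ≈ 0.378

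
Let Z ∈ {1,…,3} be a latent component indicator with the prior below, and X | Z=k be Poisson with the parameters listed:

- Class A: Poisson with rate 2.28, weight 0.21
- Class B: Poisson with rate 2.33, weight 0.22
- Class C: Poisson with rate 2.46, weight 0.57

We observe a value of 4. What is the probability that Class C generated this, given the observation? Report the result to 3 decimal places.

The responsibility of component k is π_k f_k(x) divided by Σ_j π_j f_j(x).
Evaluate each component's likelihood at the observed value:
  f_A = e^(−2.28)·2.28^4/4! = 0.115169
  f_B = e^(−2.33)·2.33^4/4! = 0.119483
  f_C = e^(−2.46)·2.46^4/4! = 0.130366
Unnormalised posteriors:
  π_A·f_A = 0.21 × 0.115169 = 0.0241856
  π_B·f_B = 0.22 × 0.119483 = 0.0262863
  π_C·f_C = 0.57 × 0.130366 = 0.0743087
Sum: 0.0241856 + 0.0262863 + 0.0743087 = 0.124781
P(Class C | data) = 0.0743087 / 0.124781 ≈ 0.596

0.596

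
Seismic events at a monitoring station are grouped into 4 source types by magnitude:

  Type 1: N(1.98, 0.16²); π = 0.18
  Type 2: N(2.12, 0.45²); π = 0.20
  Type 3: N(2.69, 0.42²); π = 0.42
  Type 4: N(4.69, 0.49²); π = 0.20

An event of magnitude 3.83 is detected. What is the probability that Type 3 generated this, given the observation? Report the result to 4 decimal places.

0.2225

Posterior ∝ prior × likelihood, so P(k | x) ∝ w_k f_k(x); normalise over all components.
Normal densities:
  L_1 = (1/(0.16·√(2π)))·exp(−(3.83−1.98)²/(2·0.16²)) = 2.493389·exp(-66.84570) = 2.32311e-29
  L_2 = (1/(0.45·√(2π)))·exp(−(3.83−2.12)²/(2·0.45²)) = 0.886538·exp(-7.22000) = 0.000648771
  L_3 = (1/(0.42·√(2π)))·exp(−(3.83−2.69)²/(2·0.42²)) = 0.949863·exp(-3.68367) = 0.0238705
  L_4 = (1/(0.49·√(2π)))·exp(−(3.83−4.69)²/(2·0.49²)) = 0.814168·exp(-1.54019) = 0.174509
Weight by the priors:
  w_1·L_1 = 0.18 × 2.32311e-29 = 4.1816e-30
  w_2·L_2 = 0.20 × 0.000648771 = 0.000129754
  w_3·L_3 = 0.42 × 0.0238705 = 0.0100256
  w_4·L_4 = 0.20 × 0.174509 = 0.0349018
Sum: 4.1816e-30 + 0.000129754 + 0.0100256 + 0.0349018 = 0.0450571
P(Type 3 | 3.83) ≈ 0.2225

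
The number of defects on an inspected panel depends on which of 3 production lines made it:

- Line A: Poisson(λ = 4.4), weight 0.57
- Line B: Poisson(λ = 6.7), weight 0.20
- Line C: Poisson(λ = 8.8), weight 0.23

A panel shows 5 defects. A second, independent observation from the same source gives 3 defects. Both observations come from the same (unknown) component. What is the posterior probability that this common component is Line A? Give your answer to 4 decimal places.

Posterior ∝ prior × likelihood, so P(k | x) ∝ π_k f_k(x); normalise over all components.
Since both observations come from the same component, the likelihood for component k is f_k(x₁)·f_k(x₂).
  L_A = [0.168728] × [0.174305] = 0.0294102
  L_B = [0.13849] × [0.0617021] = 0.00854515
  L_C = [0.0662889] × [0.0171201] = 0.00113487
Weight by the priors:
  π_A·L_A = 0.57 × 0.0294102 = 0.0167638
  π_B·L_B = 0.20 × 0.00854515 = 0.00170903
  π_C·L_C = 0.23 × 0.00113487 = 0.00026102
Marginal: 0.0167638 + 0.00170903 + 0.00026102 = 0.0187338
Responsibility of Line A: 0.0167638 / 0.0187338 ≈ 0.8948

0.8948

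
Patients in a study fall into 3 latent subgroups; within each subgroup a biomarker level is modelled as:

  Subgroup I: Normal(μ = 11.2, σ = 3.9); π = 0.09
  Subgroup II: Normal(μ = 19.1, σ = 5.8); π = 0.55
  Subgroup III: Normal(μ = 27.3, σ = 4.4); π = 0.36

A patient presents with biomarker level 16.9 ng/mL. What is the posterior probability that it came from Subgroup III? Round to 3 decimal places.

0.049

Apply Bayes' rule: the posterior for each component is proportional to its prior times its likelihood at x.
Evaluate each component's likelihood at the observed value:
  f_I = (1/(3.9·√(2π)))·exp(−(16.9−11.2)²/(2·3.9²)) = 0.102293·exp(-1.06805) = 0.0351559
  f_II = (1/(5.8·√(2π)))·exp(−(16.9−19.1)²/(2·5.8²)) = 0.068783·exp(-0.07194) = 0.0640088
  f_III = (1/(4.4·√(2π)))·exp(−(16.9−27.3)²/(2·4.4²)) = 0.090669·exp(-2.79339) = 0.00555014
Weight by the priors:
  P(Z=I)·f_I = 0.09 × 0.0351559 = 0.00316403
  P(Z=II)·f_II = 0.55 × 0.0640088 = 0.0352048
  P(Z=III)·f_III = 0.36 × 0.00555014 = 0.00199805
Sum: 0.00316403 + 0.0352048 + 0.00199805 = 0.0403669
P(Subgroup III | data) = 0.00199805 / 0.0403669 ≈ 0.049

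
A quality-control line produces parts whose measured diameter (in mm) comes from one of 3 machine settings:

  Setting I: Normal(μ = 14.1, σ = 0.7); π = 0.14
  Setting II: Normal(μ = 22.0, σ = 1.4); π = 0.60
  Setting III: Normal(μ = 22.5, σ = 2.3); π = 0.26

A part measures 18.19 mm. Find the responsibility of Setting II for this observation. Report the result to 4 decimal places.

0.3510

Apply Bayes' rule: the posterior for each component is proportional to its prior times its likelihood at x.
Normal densities:
  f_I = 2.20103e-08
  f_II = 0.00702347
  f_III = 0.0299681
Multiply by the mixture weights:
  π_I·f_I = 0.14 × 2.20103e-08 = 3.08145e-09
  π_II·f_II = 0.60 × 0.00702347 = 0.00421408
  π_III·f_III = 0.26 × 0.0299681 = 0.0077917
Sum: 3.08145e-09 + 0.00421408 + 0.0077917 = 0.0120058
So the posterior for Setting II is 0.00421408 / 0.0120058 ≈ 0.3510.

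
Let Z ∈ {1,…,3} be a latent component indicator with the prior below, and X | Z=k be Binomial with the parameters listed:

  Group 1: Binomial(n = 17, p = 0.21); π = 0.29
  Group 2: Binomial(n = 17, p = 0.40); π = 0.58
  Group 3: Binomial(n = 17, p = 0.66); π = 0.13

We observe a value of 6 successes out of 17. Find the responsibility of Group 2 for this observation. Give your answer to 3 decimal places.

Apply Bayes' rule: the posterior for each component is proportional to its prior times its likelihood at x.
Binomial probabilities:
  p_1 = C(17,6)·0.21^6·0.79^11 = 12376·8.57661e-05·0.0747994 = 0.0793952
  p_2 = C(17,6)·0.40^6·0.60^11 = 12376·0.004096·0.00362797 = 0.183909
  p_3 = C(17,6)·0.66^6·0.34^11 = 12376·0.082654·7.01888e-06 = 0.00717979
Unnormalised posteriors:
  w_1·p_1 = 0.29 × 0.0793952 = 0.0230246
  w_2·p_2 = 0.58 × 0.183909 = 0.106667
  w_3·p_3 = 0.13 × 0.00717979 = 0.000933373
Denominator: 0.0230246 + 0.106667 + 0.000933373 = 0.130625
So the posterior for Group 2 is 0.106667 / 0.130625 ≈ 0.817.

0.817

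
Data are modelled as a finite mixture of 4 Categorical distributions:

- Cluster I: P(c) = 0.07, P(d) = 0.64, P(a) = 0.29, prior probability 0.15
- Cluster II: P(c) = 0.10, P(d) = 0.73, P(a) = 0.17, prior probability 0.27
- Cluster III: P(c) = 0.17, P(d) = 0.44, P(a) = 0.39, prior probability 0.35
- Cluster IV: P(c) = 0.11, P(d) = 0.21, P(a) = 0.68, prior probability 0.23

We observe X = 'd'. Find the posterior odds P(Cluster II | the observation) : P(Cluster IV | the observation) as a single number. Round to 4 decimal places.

4.0807

Posterior odds = (w_i f_i(x)) / (w_j f_j(x)); the normalising sum cancels.
Component likelihoods at x = 'd':
  p_I = P(d | comp) = 0.64
  p_II = P(d | comp) = 0.73
  p_III = P(d | comp) = 0.44
  p_IV = P(d | comp) = 0.21
0.1971 / 0.0483 ≈ 4.0807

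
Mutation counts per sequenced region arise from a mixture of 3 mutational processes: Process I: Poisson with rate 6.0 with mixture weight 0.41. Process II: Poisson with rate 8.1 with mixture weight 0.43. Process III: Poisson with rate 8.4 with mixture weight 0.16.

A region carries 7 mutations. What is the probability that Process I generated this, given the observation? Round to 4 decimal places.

0.4128

Posterior ∝ prior × likelihood, so P(k | x) ∝ P(Z=k) f_k(x); normalise over all components.
Evaluate each component's likelihood at the observed value:
  f_I = e^(−6.0)·6.0^7/7! = 0.137677
  f_II = e^(−8.1)·8.1^7/7! = 0.137778
  f_III = e^(−8.4)·8.4^7/7! = 0.131659
Weight by the priors:
  P(Z=I)·f_I = 0.41 × 0.137677 = 0.0564476
  P(Z=II)·f_II = 0.43 × 0.137778 = 0.0592445
  P(Z=III)·f_III = 0.16 × 0.131659 = 0.0210655
Marginal: 0.0564476 + 0.0592445 + 0.0210655 = 0.136757
Responsibility of Process I: 0.0564476 / 0.136757 ≈ 0.4128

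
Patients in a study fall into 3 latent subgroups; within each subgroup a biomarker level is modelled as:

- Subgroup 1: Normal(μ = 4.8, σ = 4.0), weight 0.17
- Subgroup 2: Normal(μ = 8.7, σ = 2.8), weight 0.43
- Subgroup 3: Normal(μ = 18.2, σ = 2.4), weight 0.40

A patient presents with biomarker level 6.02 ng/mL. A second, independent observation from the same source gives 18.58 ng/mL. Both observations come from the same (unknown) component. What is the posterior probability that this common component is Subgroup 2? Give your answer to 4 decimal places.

Apply Bayes' rule: the posterior for each component is proportional to its prior times its likelihood at x.
Since both observations come from the same component, the likelihood for component k is f_k(x₁)·f_k(x₂).
  f_1 = [0.0952029] × [0.000264083] = 2.51415e-05
  f_2 = [0.0901195] × [0.000281898] = 2.54045e-05
  f_3 = [4.24557e-07] × [0.164155] = 6.96933e-08
Prior × likelihood for each component:
  π_1·f_1 = 0.17 × 2.51415e-05 = 4.27405e-06
  π_2·f_2 = 0.43 × 2.54045e-05 = 1.09239e-05
  π_3·f_3 = 0.40 × 6.96933e-08 = 2.78773e-08
Marginal: 4.27405e-06 + 1.09239e-05 + 2.78773e-08 = 1.52259e-05
P(Subgroup 2 | data) ≈ 0.7175

0.7175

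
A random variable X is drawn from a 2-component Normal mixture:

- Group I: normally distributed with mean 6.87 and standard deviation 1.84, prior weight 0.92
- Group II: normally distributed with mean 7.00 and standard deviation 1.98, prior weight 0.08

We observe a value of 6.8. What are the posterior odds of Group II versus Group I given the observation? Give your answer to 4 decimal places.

0.0805

Posterior odds = (π_i f_i(x)) / (π_j f_j(x)); the normalising sum cancels.
Normal densities:
  p_I = (1/(1.84·√(2π)))·exp(−(6.8−6.87)²/(2·1.84²)) = 0.216816·exp(-0.00072) = 0.21666
  p_II = (1/(1.98·√(2π)))·exp(−(6.8−7.00)²/(2·1.98²)) = 0.201486·exp(-0.00510) = 0.200461
0.0160369 / 0.199327 ≈ 0.0805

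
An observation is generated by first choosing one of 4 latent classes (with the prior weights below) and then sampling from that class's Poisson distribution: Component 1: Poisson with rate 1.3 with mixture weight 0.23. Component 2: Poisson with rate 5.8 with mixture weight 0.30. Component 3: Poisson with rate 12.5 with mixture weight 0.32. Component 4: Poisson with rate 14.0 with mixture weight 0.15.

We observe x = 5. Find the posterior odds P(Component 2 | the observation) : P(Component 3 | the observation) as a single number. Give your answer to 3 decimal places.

Since P(k|x) ∝ P(Z=k) f_k(x), the posterior odds are P(Z=i) f_i(x) / (P(Z=j) f_j(x)).
Component likelihoods at x = 5:
  f_1 = e^(−1.3)·1.3^5/5! = 0.00843243
  f_2 = e^(−5.8)·5.8^5/5! = 0.165596
  f_3 = e^(−12.5)·12.5^5/5! = 0.00947737
  f_4 = e^(−14.0)·14.0^5/5! = 0.0037268
Posterior odds = (P(Z=2)·f_2) / (P(Z=3)·f_3) = (0.30·0.165596) / (0.32·0.00947737) = 0.0496789 / 0.00303276 ≈ 16.381

16.381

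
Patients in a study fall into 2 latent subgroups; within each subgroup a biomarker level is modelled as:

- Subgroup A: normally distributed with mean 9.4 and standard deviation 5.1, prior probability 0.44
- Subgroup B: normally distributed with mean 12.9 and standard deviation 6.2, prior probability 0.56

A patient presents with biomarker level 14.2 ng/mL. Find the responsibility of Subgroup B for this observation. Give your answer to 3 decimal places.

0.615

By Bayes' theorem, P(k | x) = P(Z=k) f_k(x) / Σ_j P(Z=j) f_j(x).
Component likelihoods at x = 14.2 ng/mL:
  L_A = 0.0502329
  L_B = 0.0629465
Prior × likelihood for each component:
  P(Z=A)·L_A = 0.44 × 0.0502329 = 0.0221025
  P(Z=B)·L_B = 0.56 × 0.0629465 = 0.03525
Normaliser: 0.0221025 + 0.03525 = 0.0573525
So the posterior for Subgroup B is 0.03525 / 0.0573525 ≈ 0.615.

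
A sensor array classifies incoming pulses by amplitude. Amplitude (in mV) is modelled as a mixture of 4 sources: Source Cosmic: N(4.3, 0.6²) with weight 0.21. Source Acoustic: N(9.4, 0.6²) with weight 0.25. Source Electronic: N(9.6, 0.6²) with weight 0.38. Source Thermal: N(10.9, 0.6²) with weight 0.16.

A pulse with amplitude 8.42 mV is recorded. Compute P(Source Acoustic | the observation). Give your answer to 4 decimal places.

P(component k | x) = π_k·f_k(x) / marginal(x), where marginal(x) = Σ_j π_j·f_j(x).
Normal densities:
  p_Cosmic = 3.83729e-11
  p_Acoustic = 0.175169
  p_Electronic = 0.096135
  p_Thermal = 0.000129694
Unnormalised posteriors:
  π_Cosmic·p_Cosmic = 0.21 × 3.83729e-11 = 8.05832e-12
  π_Acoustic·p_Acoustic = 0.25 × 0.175169 = 0.0437923
  π_Electronic·p_Electronic = 0.38 × 0.096135 = 0.0365313
  π_Thermal·p_Thermal = 0.16 × 0.000129694 = 2.0751e-05
Normaliser: 8.05832e-12 + 0.0437923 + 0.0365313 + 2.0751e-05 = 0.0803444
Responsibility of Source Acoustic: 0.0437923 / 0.0803444 ≈ 0.5451

0.5451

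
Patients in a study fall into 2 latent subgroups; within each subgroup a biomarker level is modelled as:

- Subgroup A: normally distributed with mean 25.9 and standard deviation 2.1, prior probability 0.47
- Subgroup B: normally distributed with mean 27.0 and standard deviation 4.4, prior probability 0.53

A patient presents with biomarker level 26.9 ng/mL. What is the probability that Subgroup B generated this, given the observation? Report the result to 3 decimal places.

By Bayes' theorem, P(k | x) = π_k f_k(x) / Σ_j π_j f_j(x).
Evaluate each component's likelihood at the observed value:
  L_A = (1/(2.1·√(2π)))·exp(−(26.9−25.9)²/(2·2.1²)) = 0.189973·exp(-0.11338) = 0.16961
  L_B = (1/(4.4·√(2π)))·exp(−(26.9−27.0)²/(2·4.4²)) = 0.090669·exp(-0.00026) = 0.0906453
Weight by the priors:
  π_A·L_A = 0.47 × 0.16961 = 0.0797166
  π_B·L_B = 0.53 × 0.0906453 = 0.048042
Sum: 0.0797166 + 0.048042 = 0.127759
P(Subgroup B | the observation) ≈ 0.376

0.376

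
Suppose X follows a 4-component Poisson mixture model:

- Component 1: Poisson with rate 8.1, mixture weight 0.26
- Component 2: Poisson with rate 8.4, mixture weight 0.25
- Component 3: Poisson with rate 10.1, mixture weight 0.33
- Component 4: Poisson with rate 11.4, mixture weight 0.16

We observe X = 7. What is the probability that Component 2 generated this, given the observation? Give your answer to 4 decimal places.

By Bayes' theorem, P(k | x) = w_k f_k(x) / Σ_j w_j f_j(x).
Evaluate each component's likelihood at the observed value:
  f_1 = e^(−8.1)·8.1^7/7! = 0.137778
  f_2 = e^(−8.4)·8.4^7/7! = 0.131659
  f_3 = e^(−10.1)·10.1^7/7! = 0.0873866
  f_4 = e^(−11.4)·11.4^7/7! = 0.0555836
Prior × likelihood for each component:
  w_1·f_1 = 0.26 × 0.137778 = 0.0358222
  w_2·f_2 = 0.25 × 0.131659 = 0.0329148
  w_3·f_3 = 0.33 × 0.0873866 = 0.0288376
  w_4·f_4 = 0.16 × 0.0555836 = 0.00889337
Denominator: 0.0358222 + 0.0329148 + 0.0288376 + 0.00889337 = 0.106468
P(Component 2 | data) ≈ 0.3092

0.3092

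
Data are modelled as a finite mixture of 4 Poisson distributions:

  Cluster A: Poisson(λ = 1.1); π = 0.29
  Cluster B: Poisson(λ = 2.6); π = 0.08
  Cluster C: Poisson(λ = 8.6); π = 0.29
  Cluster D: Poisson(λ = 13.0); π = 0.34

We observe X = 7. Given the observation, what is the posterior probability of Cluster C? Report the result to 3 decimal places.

Apply Bayes' rule: the posterior for each component is proportional to its prior times its likelihood at x.
Evaluate each component's likelihood at the observed value:
  p_A = 0.000128705
  p_B = 0.0118363
  p_C = 0.127094
  p_D = 0.0281413
Prior × likelihood for each component:
  π_A·p_A = 0.29 × 0.000128705 = 3.73244e-05
  π_B·p_B = 0.08 × 0.0118363 = 0.000946907
  π_C·p_C = 0.29 × 0.127094 = 0.0368573
  π_D·p_D = 0.34 × 0.0281413 = 0.00956805
Normaliser: 3.73244e-05 + 0.000946907 + 0.0368573 + 0.00956805 = 0.0474096
So the posterior for Cluster C is 0.0368573 / 0.0474096 ≈ 0.777.

0.777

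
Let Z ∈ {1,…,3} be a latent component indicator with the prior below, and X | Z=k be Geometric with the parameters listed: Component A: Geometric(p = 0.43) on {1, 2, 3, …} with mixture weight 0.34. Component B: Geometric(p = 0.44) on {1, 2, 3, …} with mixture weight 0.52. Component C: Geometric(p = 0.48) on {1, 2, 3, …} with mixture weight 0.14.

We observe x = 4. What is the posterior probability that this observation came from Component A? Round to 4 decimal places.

0.3530

The responsibility of component k is P(Z=k) f_k(x) divided by Σ_j P(Z=j) f_j(x).
Geometric probabilities:
  p_A = 0.43·(1−0.43)^3 = 0.43·0.185193 = 0.079633
  p_B = 0.44·(1−0.44)^3 = 0.44·0.175616 = 0.077271
  p_C = 0.48·(1−0.48)^3 = 0.48·0.140608 = 0.0674918
Weight by the priors:
  P(Z=A)·p_A = 0.34 × 0.079633 = 0.0270752
  P(Z=B)·p_B = 0.52 × 0.077271 = 0.0401809
  P(Z=C)·p_C = 0.14 × 0.0674918 = 0.00944886
Evidence: 0.0270752 + 0.0401809 + 0.00944886 = 0.076705
So the posterior for Component A is 0.0270752 / 0.076705 ≈ 0.3530.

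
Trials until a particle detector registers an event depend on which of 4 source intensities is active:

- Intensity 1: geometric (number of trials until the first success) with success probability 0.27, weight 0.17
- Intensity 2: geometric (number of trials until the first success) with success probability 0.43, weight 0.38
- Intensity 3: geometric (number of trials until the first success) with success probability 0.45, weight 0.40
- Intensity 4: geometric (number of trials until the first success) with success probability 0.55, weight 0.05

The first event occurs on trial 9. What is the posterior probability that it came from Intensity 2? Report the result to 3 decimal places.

0.257

Posterior ∝ prior × likelihood, so P(k | x) ∝ π_k f_k(x); normalise over all components.
Evaluate each component's likelihood at the observed value:
  f_1 = 0.27·(1−0.27)^8 = 0.27·0.080646 = 0.0217744
  f_2 = 0.43·(1−0.43)^8 = 0.43·0.0111429 = 0.00479145
  f_3 = 0.45·(1−0.45)^8 = 0.45·0.00837339 = 0.00376803
  f_4 = 0.55·(1−0.55)^8 = 0.55·0.00168151 = 0.000924832
Multiply by the mixture weights:
  π_1·f_1 = 0.17 × 0.0217744 = 0.00370165
  π_2·f_2 = 0.38 × 0.00479145 = 0.00182075
  π_3·f_3 = 0.40 × 0.00376803 = 0.00150721
  π_4·f_4 = 0.05 × 0.000924832 = 4.62416e-05
Denominator: 0.00370165 + 0.00182075 + 0.00150721 + 4.62416e-05 = 0.00707586
So the posterior for Intensity 2 is 0.00182075 / 0.00707586 ≈ 0.257.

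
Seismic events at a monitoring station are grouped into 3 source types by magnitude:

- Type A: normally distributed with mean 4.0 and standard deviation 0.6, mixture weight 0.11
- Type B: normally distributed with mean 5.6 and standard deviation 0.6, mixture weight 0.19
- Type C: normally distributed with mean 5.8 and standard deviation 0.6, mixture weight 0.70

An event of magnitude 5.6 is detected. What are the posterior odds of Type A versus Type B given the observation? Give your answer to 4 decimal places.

Only the two components matter; the odds are (w_i f_i(x)) / (w_j f_j(x)).
Component likelihoods at x = 5.6:
  f_A = (1/(0.6·√(2π)))·exp(−(5.6−4.0)²/(2·0.6²)) = 0.664904·exp(-3.55556) = 0.0189933
  f_B = (1/(0.6·√(2π)))·exp(−(5.6−5.6)²/(2·0.6²)) = 0.664904·exp(-0.00000) = 0.664904
  f_C = (1/(0.6·√(2π)))·exp(−(5.6−5.8)²/(2·0.6²)) = 0.664904·exp(-0.05556) = 0.628972
Posterior odds = (w_A·f_A) / (w_B·f_B) = (0.11·0.0189933) / (0.19·0.664904) = 0.00208926 / 0.126332 ≈ 0.0165

0.0165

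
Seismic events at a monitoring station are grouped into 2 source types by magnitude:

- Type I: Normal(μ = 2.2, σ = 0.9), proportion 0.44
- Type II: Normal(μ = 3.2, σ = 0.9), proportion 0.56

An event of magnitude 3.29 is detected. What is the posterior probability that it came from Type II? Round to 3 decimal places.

The responsibility of component k is π_k f_k(x) divided by Σ_j π_j f_j(x).
Normal densities:
  p_I = 0.212891
  p_II = 0.441058
Prior × likelihood for each component:
  π_I·p_I = 0.44 × 0.212891 = 0.0936722
  π_II·p_II = 0.56 × 0.441058 = 0.246993
Normaliser: 0.0936722 + 0.246993 = 0.340665
Responsibility of Type II: 0.246993 / 0.340665 ≈ 0.725

0.725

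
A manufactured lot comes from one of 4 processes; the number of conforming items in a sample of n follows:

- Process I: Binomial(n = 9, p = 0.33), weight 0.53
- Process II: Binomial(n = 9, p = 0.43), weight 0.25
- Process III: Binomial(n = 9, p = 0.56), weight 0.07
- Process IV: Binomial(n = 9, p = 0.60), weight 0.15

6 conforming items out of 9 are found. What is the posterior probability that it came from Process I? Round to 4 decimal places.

0.1821

The responsibility of component k is w_k f_k(x) divided by Σ_j w_j f_j(x).
Component likelihoods at x = 6 conforming items out of 9:
  f_I = C(9,6)·0.33^6·0.67^3 = 84·0.00129147·0.300763 = 0.0326278
  f_II = C(9,6)·0.43^6·0.57^3 = 84·0.00632136·0.185193 = 0.0983365
  f_III = C(9,6)·0.56^6·0.44^3 = 84·0.030841·0.085184 = 0.220681
  f_IV = C(9,6)·0.60^6·0.40^3 = 84·0.046656·0.064 = 0.250823
Prior × likelihood for each component:
  w_I·f_I = 0.53 × 0.0326278 = 0.0172927
  w_II·f_II = 0.25 × 0.0983365 = 0.0245841
  w_III·f_III = 0.07 × 0.220681 = 0.0154477
  w_IV·f_IV = 0.15 × 0.250823 = 0.0376234
Marginal: 0.0172927 + 0.0245841 + 0.0154477 + 0.0376234 = 0.0949479
P(Process I | data) ≈ 0.1821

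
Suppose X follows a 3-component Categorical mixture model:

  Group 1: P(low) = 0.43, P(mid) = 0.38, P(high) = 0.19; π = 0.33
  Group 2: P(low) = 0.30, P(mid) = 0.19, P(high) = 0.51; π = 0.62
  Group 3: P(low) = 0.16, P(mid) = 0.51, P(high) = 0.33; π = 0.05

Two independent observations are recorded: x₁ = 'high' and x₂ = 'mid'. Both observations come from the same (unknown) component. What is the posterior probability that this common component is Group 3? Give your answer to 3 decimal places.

0.091

By Bayes' theorem, P(k | x) = π_k f_k(x) / Σ_j π_j f_j(x).
Since both observations come from the same component, the likelihood for component k is f_k(x₁)·f_k(x₂).
  p_1 = [P(high | comp) = 0.19] × [0.38] = 0.0722
  p_2 = [P(high | comp) = 0.51] × [0.19] = 0.0969
  p_3 = [P(high | comp) = 0.33] × [0.51] = 0.1683
Prior × likelihood for each component:
  π_1·p_1 = 0.33 × 0.0722 = 0.023826
  π_2·p_2 = 0.62 × 0.0969 = 0.060078
  π_3·p_3 = 0.05 × 0.1683 = 0.008415
Marginal: 0.023826 + 0.060078 + 0.008415 = 0.092319
Responsibility of Group 3: 0.008415 / 0.092319 ≈ 0.091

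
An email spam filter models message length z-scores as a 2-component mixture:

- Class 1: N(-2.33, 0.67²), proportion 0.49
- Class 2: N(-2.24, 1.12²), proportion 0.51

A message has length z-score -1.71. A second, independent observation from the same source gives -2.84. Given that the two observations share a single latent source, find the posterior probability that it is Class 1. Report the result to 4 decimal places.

0.6284

Posterior ∝ prior × likelihood, so P(k | x) ∝ π_k f_k(x); normalise over all components.
Since both observations come from the same component, the likelihood for component k is f_k(x₁)·f_k(x₂).
  p_1 = [(1/(0.67·√(2π)))·exp(−(-1.71−-2.33)²/(2·0.67²)) = 0.595436·exp(-0.42816) = 0.388051] × [0.445673] = 0.172944
  p_2 = [(1/(1.12·√(2π)))·exp(−(-1.71−-2.24)²/(2·1.12²)) = 0.356198·exp(-0.11197) = 0.318468] × [0.308584] = 0.0982741
Prior × likelihood for each component:
  π_1·p_1 = 0.49 × 0.172944 = 0.0847425
  π_2·p_2 = 0.51 × 0.0982741 = 0.0501198
Sum: 0.0847425 + 0.0501198 = 0.134862
P(Class 1 | data) = 0.0847425 / 0.134862 ≈ 0.6284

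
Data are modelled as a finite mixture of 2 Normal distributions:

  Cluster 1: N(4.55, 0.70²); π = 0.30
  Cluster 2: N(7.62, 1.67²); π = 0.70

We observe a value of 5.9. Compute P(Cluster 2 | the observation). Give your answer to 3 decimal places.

0.787

Posterior ∝ prior × likelihood, so P(k | x) ∝ P(Z=k) f_k(x); normalise over all components.
Evaluate each component's likelihood at the observed value:
  p_1 = (1/(0.70·√(2π)))·exp(−(5.9−4.55)²/(2·0.70²)) = 0.569918·exp(-1.85969) = 0.0887477
  p_2 = (1/(1.67·√(2π)))·exp(−(5.9−7.62)²/(2·1.67²)) = 0.238888·exp(-0.53039) = 0.140556
Prior × likelihood for each component:
  P(Z=1)·p_1 = 0.30 × 0.0887477 = 0.0266243
  P(Z=2)·p_2 = 0.70 × 0.140556 = 0.0983891
Evidence: 0.0266243 + 0.0983891 = 0.125013
P(Cluster 2 | the observation) ≈ 0.787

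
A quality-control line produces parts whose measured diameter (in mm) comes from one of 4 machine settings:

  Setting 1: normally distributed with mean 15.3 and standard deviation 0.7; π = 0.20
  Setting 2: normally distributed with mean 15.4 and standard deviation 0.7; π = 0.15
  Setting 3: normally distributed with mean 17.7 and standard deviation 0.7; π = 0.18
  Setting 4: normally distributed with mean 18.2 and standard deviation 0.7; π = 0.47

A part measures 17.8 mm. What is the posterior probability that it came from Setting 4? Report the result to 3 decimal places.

P(component k | x) = P(Z=k)·f_k(x) / marginal(x), where marginal(x) = Σ_j P(Z=j)·f_j(x).
Normal densities:
  f_1 = (1/(0.7·√(2π)))·exp(−(17.8−15.3)²/(2·0.7²)) = 0.569918·exp(-6.37755) = 0.000968449
  f_2 = (1/(0.7·√(2π)))·exp(−(17.8−15.4)²/(2·0.7²)) = 0.569918·exp(-5.87755) = 0.0015967
  f_3 = (1/(0.7·√(2π)))·exp(−(17.8−17.7)²/(2·0.7²)) = 0.569918·exp(-0.01020) = 0.564132
  f_4 = (1/(0.7·√(2π)))·exp(−(17.8−18.2)²/(2·0.7²)) = 0.569918·exp(-0.16327) = 0.484068
Weight by the priors:
  P(Z=1)·f_1 = 0.20 × 0.000968449 = 0.00019369
  P(Z=2)·f_2 = 0.15 × 0.0015967 = 0.000239505
  P(Z=3)·f_3 = 0.18 × 0.564132 = 0.101544
  P(Z=4)·f_4 = 0.47 × 0.484068 = 0.227512
Sum: 0.00019369 + 0.000239505 + 0.101544 + 0.227512 = 0.329489
P(Setting 4 | 17.8 mm) ≈ 0.690

0.690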